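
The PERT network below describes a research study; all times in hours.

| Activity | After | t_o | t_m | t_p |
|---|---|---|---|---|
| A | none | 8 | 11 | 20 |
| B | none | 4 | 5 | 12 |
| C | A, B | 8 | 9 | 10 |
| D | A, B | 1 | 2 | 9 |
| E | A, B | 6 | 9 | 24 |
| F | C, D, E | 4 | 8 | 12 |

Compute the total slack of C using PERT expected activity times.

te_A = (8 + 4·11 + 20)/6 = 72/6 = 12
te_B = (4 + 4·5 + 12)/6 = 36/6 = 6
te_C = (8 + 4·9 + 10)/6 = 54/6 = 9
te_D = (1 + 4·2 + 9)/6 = 18/6 = 3
te_E = (6 + 4·9 + 24)/6 = 66/6 = 11
te_F = (4 + 4·8 + 12)/6 = 48/6 = 8

Forward pass:
ES_A = 0; EF_A = 12
ES_B = 0; EF_B = 6
ES_C = max(EF_A=12, EF_B=6) = 12; EF_C = 12+9 = 21
ES_D = max(EF_A=12, EF_B=6) = 12; EF_D = 12+3 = 15
ES_E = max(EF_A=12, EF_B=6) = 12; EF_E = 12+11 = 23
ES_F = max(EF_C=21, EF_D=15, EF_E=23) = 23; EF_F = 23+8 = 31
Expected project duration μ = 31 hours. Critical path: A → E → F.

Backward pass:
LF_F = 31; LS_F = 31−8 = 23
LF_E = LS_F = 23; LS_E = 23−11 = 12
LF_D = LS_F = 23; LS_D = 23−3 = 20
LF_C = LS_F = 23; LS_C = 23−9 = 14
LF_B = min(LS_C=14, LS_D=20, LS_E=12) = 12; LS_B = 12−6 = 6
LF_A = min(LS_C=14, LS_D=20, LS_E=12) = 12; LS_A = 12−12 = 0
Slack_C = LS_C − ES_C = 14 − 12 = 2

2 hours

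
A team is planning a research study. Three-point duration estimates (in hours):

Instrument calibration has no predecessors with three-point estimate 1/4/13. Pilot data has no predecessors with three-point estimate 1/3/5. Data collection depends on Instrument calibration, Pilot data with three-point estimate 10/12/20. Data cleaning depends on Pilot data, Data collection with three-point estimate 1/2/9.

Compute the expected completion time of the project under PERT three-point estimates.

te_Instrument calibration = (1 + 4·4 + 13)/6 = 30/6 = 5
te_Pilot data = (1 + 4·3 + 5)/6 = 18/6 = 3
te_Data collection = (10 + 4·12 + 20)/6 = 78/6 = 13
te_Data cleaning = (1 + 4·2 + 9)/6 = 18/6 = 3

Forward pass:
ES_Instrument calibration = 0; EF_Instrument calibration = 5
ES_Pilot data = 0; EF_Pilot data = 3
ES_Data collection = max(EF_Instrument calibration=5, EF_Pilot data=3) = 5; EF_Data collection = 5+13 = 18
ES_Data cleaning = max(EF_Pilot data=3, EF_Data collection=18) = 18; EF_Data cleaning = 18+3 = 21
Expected project duration μ = 21 hours. Critical path: Instrument calibration → Data collection → Data cleaning.

21 hours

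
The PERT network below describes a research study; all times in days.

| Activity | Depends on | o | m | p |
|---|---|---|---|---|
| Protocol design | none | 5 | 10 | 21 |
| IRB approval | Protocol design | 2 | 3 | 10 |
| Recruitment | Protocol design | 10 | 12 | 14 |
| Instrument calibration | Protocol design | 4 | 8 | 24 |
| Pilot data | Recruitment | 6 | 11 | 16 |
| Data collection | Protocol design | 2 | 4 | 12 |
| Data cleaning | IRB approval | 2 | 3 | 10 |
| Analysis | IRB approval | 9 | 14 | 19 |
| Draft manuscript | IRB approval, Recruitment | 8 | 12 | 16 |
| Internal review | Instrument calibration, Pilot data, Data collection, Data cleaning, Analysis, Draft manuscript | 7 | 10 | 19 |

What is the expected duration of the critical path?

46 days

te_Protocol design = (5 + 4·10 + 21)/6 = 66/6 = 11
te_IRB approval = (2 + 4·3 + 10)/6 = 24/6 = 4
te_Recruitment = (10 + 4·12 + 14)/6 = 72/6 = 12
te_Instrument calibration = (4 + 4·8 + 24)/6 = 60/6 = 10
te_Pilot data = (6 + 4·11 + 16)/6 = 66/6 = 11
te_Data collection = (2 + 4·4 + 12)/6 = 30/6 = 5
te_Data cleaning = (2 + 4·3 + 10)/6 = 24/6 = 4
te_Analysis = (9 + 4·14 + 19)/6 = 84/6 = 14
te_Draft manuscript = (8 + 4·12 + 16)/6 = 72/6 = 12
te_Internal review = (7 + 4·10 + 19)/6 = 66/6 = 11

Forward pass:
ES_Protocol design = 0; EF_Protocol design = 11
ES_IRB approval = 11; EF_IRB approval = 11+4 = 15
ES_Recruitment = 11; EF_Recruitment = 11+12 = 23
ES_Instrument calibration = 11; EF_Instrument calibration = 11+10 = 21
ES_Pilot data = 23; EF_Pilot data = 23+11 = 34
ES_Data collection = 11; EF_Data collection = 11+5 = 16
ES_Data cleaning = 15; EF_Data cleaning = 15+4 = 19
ES_Analysis = 15; EF_Analysis = 15+14 = 29
ES_Draft manuscript = max(EF_IRB approval=15, EF_Recruitment=23) = 23; EF_Draft manuscript = 23+12 = 35
ES_Internal review = max(EF_Instrument calibration=21, EF_Pilot data=34, EF_Data collection=16, EF_Data cleaning=19, EF_Analysis=29, EF_Draft manuscript=35) = 35; EF_Internal review = 35+11 = 46
Expected project duration μ = 46 days. Critical path: Protocol design → Recruitment → Draft manuscript → Internal review.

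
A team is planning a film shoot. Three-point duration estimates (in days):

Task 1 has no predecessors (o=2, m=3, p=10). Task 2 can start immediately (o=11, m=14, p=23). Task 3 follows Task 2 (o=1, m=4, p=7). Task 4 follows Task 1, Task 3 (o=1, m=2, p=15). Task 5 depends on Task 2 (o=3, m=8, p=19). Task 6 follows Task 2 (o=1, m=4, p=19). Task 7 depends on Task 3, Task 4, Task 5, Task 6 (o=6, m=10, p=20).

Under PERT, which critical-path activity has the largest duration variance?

Task 5

te_Task 1 = (2 + 4·3 + 10)/6 = 24/6 = 4; σ²_Task 1 = ((10−2)/6)² = 1.778
te_Task 2 = (11 + 4·14 + 23)/6 = 90/6 = 15; σ²_Task 2 = ((23−11)/6)² = 4.000
te_Task 3 = (1 + 4·4 + 7)/6 = 24/6 = 4; σ²_Task 3 = ((7−1)/6)² = 1.000
te_Task 4 = (1 + 4·2 + 15)/6 = 24/6 = 4; σ²_Task 4 = ((15−1)/6)² = 5.444
te_Task 5 = (3 + 4·8 + 19)/6 = 54/6 = 9; σ²_Task 5 = ((19−3)/6)² = 7.111
te_Task 6 = (1 + 4·4 + 19)/6 = 36/6 = 6; σ²_Task 6 = ((19−1)/6)² = 9.000
te_Task 7 = (6 + 4·10 + 20)/6 = 66/6 = 11; σ²_Task 7 = ((20−6)/6)² = 5.444

Forward pass:
ES_Task 1 = 0; EF_Task 1 = 4
ES_Task 2 = 0; EF_Task 2 = 15
ES_Task 3 = 15; EF_Task 3 = 15+4 = 19
ES_Task 4 = max(EF_Task 1=4, EF_Task 3=19) = 19; EF_Task 4 = 19+4 = 23
ES_Task 5 = 15; EF_Task 5 = 15+9 = 24
ES_Task 6 = 15; EF_Task 6 = 15+6 = 21
ES_Task 7 = max(EF_Task 3=19, EF_Task 4=23, EF_Task 5=24, EF_Task 6=21) = 24; EF_Task 7 = 24+11 = 35
Expected project duration μ = 35 days. Critical path: Task 2 → Task 5 → Task 7.

Variances on critical path: σ²_Task 2=4.000, σ²_Task 5=7.111, σ²_Task 7=5.444.
Largest is σ²_Task 5 = 7.111.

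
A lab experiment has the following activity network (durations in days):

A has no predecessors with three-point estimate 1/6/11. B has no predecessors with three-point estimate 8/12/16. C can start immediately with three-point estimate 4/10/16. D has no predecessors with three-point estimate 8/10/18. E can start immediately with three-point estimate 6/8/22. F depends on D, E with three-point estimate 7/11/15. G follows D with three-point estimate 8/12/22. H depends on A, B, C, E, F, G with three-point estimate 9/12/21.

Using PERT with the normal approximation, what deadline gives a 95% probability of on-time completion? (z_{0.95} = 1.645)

42.8 days

te_A = (1 + 4·6 + 11)/6 = 36/6 = 6; σ²_A = ((11−1)/6)² = 2.778
te_B = (8 + 4·12 + 16)/6 = 72/6 = 12; σ²_B = ((16−8)/6)² = 1.778
te_C = (4 + 4·10 + 16)/6 = 60/6 = 10; σ²_C = ((16−4)/6)² = 4.000
te_D = (8 + 4·10 + 18)/6 = 66/6 = 11; σ²_D = ((18−8)/6)² = 2.778
te_E = (6 + 4·8 + 22)/6 = 60/6 = 10; σ²_E = ((22−6)/6)² = 7.111
te_F = (7 + 4·11 + 15)/6 = 66/6 = 11; σ²_F = ((15−7)/6)² = 1.778
te_G = (8 + 4·12 + 22)/6 = 78/6 = 13; σ²_G = ((22−8)/6)² = 5.444
te_H = (9 + 4·12 + 21)/6 = 78/6 = 13; σ²_H = ((21−9)/6)² = 4.000

Forward pass:
ES_A = 0; EF_A = 6
ES_B = 0; EF_B = 12
ES_C = 0; EF_C = 10
ES_D = 0; EF_D = 11
ES_E = 0; EF_E = 10
ES_F = max(EF_D=11, EF_E=10) = 11; EF_F = 11+11 = 22
ES_G = 11; EF_G = 11+13 = 24
ES_H = max(EF_A=6, EF_B=12, EF_C=10, EF_E=10, EF_F=22, EF_G=24) = 24; EF_H = 24+13 = 37
Expected project duration μ = 37 days. Critical path: D → G → H.

Variance along critical path = 2.778 + 5.444 + 4.000 = 12.222; σ = 3.496 days.
D = μ + z·σ = 37 + 1.645·3.496 = 42.8 days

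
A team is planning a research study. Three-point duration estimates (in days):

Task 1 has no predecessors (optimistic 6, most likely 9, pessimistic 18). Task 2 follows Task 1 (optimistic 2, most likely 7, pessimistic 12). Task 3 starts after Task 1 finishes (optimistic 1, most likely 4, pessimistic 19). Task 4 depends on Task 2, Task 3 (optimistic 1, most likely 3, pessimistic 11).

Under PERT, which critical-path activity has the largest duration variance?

te_Task 1 = (6 + 4·9 + 18)/6 = 60/6 = 10; σ²_Task 1 = ((18−6)/6)² = 4.000
te_Task 2 = (2 + 4·7 + 12)/6 = 42/6 = 7; σ²_Task 2 = ((12−2)/6)² = 2.778
te_Task 3 = (1 + 4·4 + 19)/6 = 36/6 = 6; σ²_Task 3 = ((19−1)/6)² = 9.000
te_Task 4 = (1 + 4·3 + 11)/6 = 24/6 = 4; σ²_Task 4 = ((11−1)/6)² = 2.778

Forward pass:
ES_Task 1 = 0; EF_Task 1 = 10
ES_Task 2 = 10; EF_Task 2 = 10+7 = 17
ES_Task 3 = 10; EF_Task 3 = 10+6 = 16
ES_Task 4 = max(EF_Task 2=17, EF_Task 3=16) = 17; EF_Task 4 = 17+4 = 21
Expected project duration μ = 21 days. Critical path: Task 1 → Task 2 → Task 4.

Variances on critical path: σ²_Task 1=4.000, σ²_Task 2=2.778, σ²_Task 4=2.778.
Largest is σ²_Task 1 = 4.000.

Task 1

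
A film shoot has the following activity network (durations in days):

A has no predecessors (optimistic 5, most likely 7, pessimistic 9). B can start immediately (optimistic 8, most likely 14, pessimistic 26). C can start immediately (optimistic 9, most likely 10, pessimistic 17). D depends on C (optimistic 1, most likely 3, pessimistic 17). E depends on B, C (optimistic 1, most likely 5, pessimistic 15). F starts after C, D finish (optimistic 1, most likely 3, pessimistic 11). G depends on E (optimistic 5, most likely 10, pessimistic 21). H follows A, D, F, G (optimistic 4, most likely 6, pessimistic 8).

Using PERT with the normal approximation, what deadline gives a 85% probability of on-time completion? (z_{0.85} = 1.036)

te_A = (5 + 4·7 + 9)/6 = 42/6 = 7; σ²_A = ((9−5)/6)² = 0.444
te_B = (8 + 4·14 + 26)/6 = 90/6 = 15; σ²_B = ((26−8)/6)² = 9.000
te_C = (9 + 4·10 + 17)/6 = 66/6 = 11; σ²_C = ((17−9)/6)² = 1.778
te_D = (1 + 4·3 + 17)/6 = 30/6 = 5; σ²_D = ((17−1)/6)² = 7.111
te_E = (1 + 4·5 + 15)/6 = 36/6 = 6; σ²_E = ((15−1)/6)² = 5.444
te_F = (1 + 4·3 + 11)/6 = 24/6 = 4; σ²_F = ((11−1)/6)² = 2.778
te_G = (5 + 4·10 + 21)/6 = 66/6 = 11; σ²_G = ((21−5)/6)² = 7.111
te_H = (4 + 4·6 + 8)/6 = 36/6 = 6; σ²_H = ((8−4)/6)² = 0.444

Forward pass:
ES_A = 0; EF_A = 7
ES_B = 0; EF_B = 15
ES_C = 0; EF_C = 11
ES_D = 11; EF_D = 11+5 = 16
ES_E = max(EF_B=15, EF_C=11) = 15; EF_E = 15+6 = 21
ES_F = max(EF_C=11, EF_D=16) = 16; EF_F = 16+4 = 20
ES_G = 21; EF_G = 21+11 = 32
ES_H = max(EF_A=7, EF_D=16, EF_F=20, EF_G=32) = 32; EF_H = 32+6 = 38
Expected project duration μ = 38 days. Critical path: B → E → G → H.

Variance along critical path = 9.000 + 5.444 + 7.111 + 0.444 = 22.000; σ = 4.690 days.
D = μ + z·σ = 38 + 1.036·4.690 = 42.9 days

42.9 days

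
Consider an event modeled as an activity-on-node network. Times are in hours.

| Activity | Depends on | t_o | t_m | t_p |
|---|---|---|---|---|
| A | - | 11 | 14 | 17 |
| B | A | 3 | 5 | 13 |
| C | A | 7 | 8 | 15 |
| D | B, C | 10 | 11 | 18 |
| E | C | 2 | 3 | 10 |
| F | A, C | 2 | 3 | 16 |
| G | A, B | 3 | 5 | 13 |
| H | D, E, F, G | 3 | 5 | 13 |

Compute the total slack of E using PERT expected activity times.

te_A = (11 + 4·14 + 17)/6 = 84/6 = 14
te_B = (3 + 4·5 + 13)/6 = 36/6 = 6
te_C = (7 + 4·8 + 15)/6 = 54/6 = 9
te_D = (10 + 4·11 + 18)/6 = 72/6 = 12
te_E = (2 + 4·3 + 10)/6 = 24/6 = 4
te_F = (2 + 4·3 + 16)/6 = 30/6 = 5
te_G = (3 + 4·5 + 13)/6 = 36/6 = 6
te_H = (3 + 4·5 + 13)/6 = 36/6 = 6

Forward pass:
ES_A = 0; EF_A = 14
ES_B = 14; EF_B = 14+6 = 20
ES_C = 14; EF_C = 14+9 = 23
ES_D = max(EF_B=20, EF_C=23) = 23; EF_D = 23+12 = 35
ES_E = 23; EF_E = 23+4 = 27
ES_F = max(EF_A=14, EF_C=23) = 23; EF_F = 23+5 = 28
ES_G = max(EF_A=14, EF_B=20) = 20; EF_G = 20+6 = 26
ES_H = max(EF_D=35, EF_E=27, EF_F=28, EF_G=26) = 35; EF_H = 35+6 = 41
Expected project duration μ = 41 hours. Critical path: A → C → D → H.

Backward pass:
LF_H = 41; LS_H = 41−6 = 35
LF_G = LS_H = 35; LS_G = 35−6 = 29
LF_F = LS_H = 35; LS_F = 35−5 = 30
LF_E = LS_H = 35; LS_E = 35−4 = 31
LF_D = LS_H = 35; LS_D = 35−12 = 23
LF_C = min(LS_D=23, LS_E=31, LS_F=30) = 23; LS_C = 23−9 = 14
LF_B = min(LS_D=23, LS_G=29) = 23; LS_B = 23−6 = 17
LF_A = min(LS_B=17, LS_C=14, LS_F=30, LS_G=29) = 14; LS_A = 14−14 = 0
Slack_E = LS_E − ES_E = 31 − 23 = 8

8 hours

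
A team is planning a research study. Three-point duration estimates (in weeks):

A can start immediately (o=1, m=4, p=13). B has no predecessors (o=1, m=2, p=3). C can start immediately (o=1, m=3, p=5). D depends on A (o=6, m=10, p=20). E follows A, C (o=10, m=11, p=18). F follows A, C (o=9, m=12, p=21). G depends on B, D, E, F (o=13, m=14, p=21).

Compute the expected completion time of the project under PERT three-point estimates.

33 weeks

te_A = (1 + 4·4 + 13)/6 = 30/6 = 5
te_B = (1 + 4·2 + 3)/6 = 12/6 = 2
te_C = (1 + 4·3 + 5)/6 = 18/6 = 3
te_D = (6 + 4·10 + 20)/6 = 66/6 = 11
te_E = (10 + 4·11 + 18)/6 = 72/6 = 12
te_F = (9 + 4·12 + 21)/6 = 78/6 = 13
te_G = (13 + 4·14 + 21)/6 = 90/6 = 15

Forward pass:
ES_A = 0; EF_A = 5
ES_B = 0; EF_B = 2
ES_C = 0; EF_C = 3
ES_D = 5; EF_D = 5+11 = 16
ES_E = max(EF_A=5, EF_C=3) = 5; EF_E = 5+12 = 17
ES_F = max(EF_A=5, EF_C=3) = 5; EF_F = 5+13 = 18
ES_G = max(EF_B=2, EF_D=16, EF_E=17, EF_F=18) = 18; EF_G = 18+15 = 33
Expected project duration μ = 33 weeks. Critical path: A → F → G.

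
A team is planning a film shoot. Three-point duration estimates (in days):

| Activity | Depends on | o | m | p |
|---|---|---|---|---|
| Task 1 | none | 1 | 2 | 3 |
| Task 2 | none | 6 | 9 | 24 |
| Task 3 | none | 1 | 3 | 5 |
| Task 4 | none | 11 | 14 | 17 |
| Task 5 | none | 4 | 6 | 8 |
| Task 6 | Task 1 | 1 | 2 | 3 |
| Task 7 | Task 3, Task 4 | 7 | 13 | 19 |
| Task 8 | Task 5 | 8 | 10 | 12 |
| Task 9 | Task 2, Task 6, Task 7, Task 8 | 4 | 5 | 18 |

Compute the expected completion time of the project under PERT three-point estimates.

34 days

te_Task 1 = (1 + 4·2 + 3)/6 = 12/6 = 2
te_Task 2 = (6 + 4·9 + 24)/6 = 66/6 = 11
te_Task 3 = (1 + 4·3 + 5)/6 = 18/6 = 3
te_Task 4 = (11 + 4·14 + 17)/6 = 84/6 = 14
te_Task 5 = (4 + 4·6 + 8)/6 = 36/6 = 6
te_Task 6 = (1 + 4·2 + 3)/6 = 12/6 = 2
te_Task 7 = (7 + 4·13 + 19)/6 = 78/6 = 13
te_Task 8 = (8 + 4·10 + 12)/6 = 60/6 = 10
te_Task 9 = (4 + 4·5 + 18)/6 = 42/6 = 7

Forward pass:
ES_Task 1 = 0; EF_Task 1 = 2
ES_Task 2 = 0; EF_Task 2 = 11
ES_Task 3 = 0; EF_Task 3 = 3
ES_Task 4 = 0; EF_Task 4 = 14
ES_Task 5 = 0; EF_Task 5 = 6
ES_Task 6 = 2; EF_Task 6 = 2+2 = 4
ES_Task 7 = max(EF_Task 3=3, EF_Task 4=14) = 14; EF_Task 7 = 14+13 = 27
ES_Task 8 = 6; EF_Task 8 = 6+10 = 16
ES_Task 9 = max(EF_Task 2=11, EF_Task 6=4, EF_Task 7=27, EF_Task 8=16) = 27; EF_Task 9 = 27+7 = 34
Expected project duration μ = 34 days. Critical path: Task 4 → Task 7 → Task 9.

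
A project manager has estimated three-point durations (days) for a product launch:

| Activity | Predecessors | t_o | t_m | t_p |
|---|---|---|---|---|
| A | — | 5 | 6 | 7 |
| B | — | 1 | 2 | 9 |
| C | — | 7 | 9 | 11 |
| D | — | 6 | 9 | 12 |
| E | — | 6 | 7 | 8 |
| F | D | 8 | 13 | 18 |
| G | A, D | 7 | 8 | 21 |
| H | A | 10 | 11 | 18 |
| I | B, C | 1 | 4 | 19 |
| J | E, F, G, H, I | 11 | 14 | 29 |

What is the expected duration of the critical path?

38 days

te_A = (5 + 4·6 + 7)/6 = 36/6 = 6
te_B = (1 + 4·2 + 9)/6 = 18/6 = 3
te_C = (7 + 4·9 + 11)/6 = 54/6 = 9
te_D = (6 + 4·9 + 12)/6 = 54/6 = 9
te_E = (6 + 4·7 + 8)/6 = 42/6 = 7
te_F = (8 + 4·13 + 18)/6 = 78/6 = 13
te_G = (7 + 4·8 + 21)/6 = 60/6 = 10
te_H = (10 + 4·11 + 18)/6 = 72/6 = 12
te_I = (1 + 4·4 + 19)/6 = 36/6 = 6
te_J = (11 + 4·14 + 29)/6 = 96/6 = 16

Forward pass:
ES_A = 0; EF_A = 6
ES_B = 0; EF_B = 3
ES_C = 0; EF_C = 9
ES_D = 0; EF_D = 9
ES_E = 0; EF_E = 7
ES_F = 9; EF_F = 9+13 = 22
ES_G = max(EF_A=6, EF_D=9) = 9; EF_G = 9+10 = 19
ES_H = 6; EF_H = 6+12 = 18
ES_I = max(EF_B=3, EF_C=9) = 9; EF_I = 9+6 = 15
ES_J = max(EF_E=7, EF_F=22, EF_G=19, EF_H=18, EF_I=15) = 22; EF_J = 22+16 = 38
Expected project duration μ = 38 days. Critical path: D → F → J.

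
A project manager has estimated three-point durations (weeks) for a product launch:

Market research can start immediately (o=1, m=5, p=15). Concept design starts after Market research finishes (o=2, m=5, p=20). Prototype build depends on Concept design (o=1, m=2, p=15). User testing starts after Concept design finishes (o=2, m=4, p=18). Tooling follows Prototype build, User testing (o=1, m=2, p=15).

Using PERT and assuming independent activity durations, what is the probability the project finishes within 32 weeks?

te_Market research = (1 + 4·5 + 15)/6 = 36/6 = 6; σ²_Market research = ((15−1)/6)² = 5.444
te_Concept design = (2 + 4·5 + 20)/6 = 42/6 = 7; σ²_Concept design = ((20−2)/6)² = 9.000
te_Prototype build = (1 + 4·2 + 15)/6 = 24/6 = 4; σ²_Prototype build = ((15−1)/6)² = 5.444
te_User testing = (2 + 4·4 + 18)/6 = 36/6 = 6; σ²_User testing = ((18−2)/6)² = 7.111
te_Tooling = (1 + 4·2 + 15)/6 = 24/6 = 4; σ²_Tooling = ((15−1)/6)² = 5.444

Forward pass:
ES_Market research = 0; EF_Market research = 6
ES_Concept design = 6; EF_Concept design = 6+7 = 13
ES_Prototype build = 13; EF_Prototype build = 13+4 = 17
ES_User testing = 13; EF_User testing = 13+6 = 19
ES_Tooling = max(EF_Prototype build=17, EF_User testing=19) = 19; EF_Tooling = 19+4 = 23
Expected project duration μ = 23 weeks. Critical path: Market research → Concept design → User testing → Tooling.

Variance along critical path = 5.444 + 9.000 + 7.111 + 5.444 = 27.000; σ = √27.000 = 5.196 weeks.
Z = (32 − 23) / 5.196 = 1.732
P(T ≤ 32) = Φ(1.732) ≈ 0.958

0.958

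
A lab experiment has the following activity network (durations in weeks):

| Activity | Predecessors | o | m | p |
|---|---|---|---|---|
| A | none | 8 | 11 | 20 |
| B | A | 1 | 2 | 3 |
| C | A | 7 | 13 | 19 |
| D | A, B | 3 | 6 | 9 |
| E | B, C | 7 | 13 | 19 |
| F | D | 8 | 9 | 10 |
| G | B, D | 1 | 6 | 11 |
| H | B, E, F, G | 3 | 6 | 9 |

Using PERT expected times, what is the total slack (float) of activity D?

te_A = (8 + 4·11 + 20)/6 = 72/6 = 12
te_B = (1 + 4·2 + 3)/6 = 12/6 = 2
te_C = (7 + 4·13 + 19)/6 = 78/6 = 13
te_D = (3 + 4·6 + 9)/6 = 36/6 = 6
te_E = (7 + 4·13 + 19)/6 = 78/6 = 13
te_F = (8 + 4·9 + 10)/6 = 54/6 = 9
te_G = (1 + 4·6 + 11)/6 = 36/6 = 6
te_H = (3 + 4·6 + 9)/6 = 36/6 = 6

Forward pass:
ES_A = 0; EF_A = 12
ES_B = 12; EF_B = 12+2 = 14
ES_C = 12; EF_C = 12+13 = 25
ES_D = max(EF_A=12, EF_B=14) = 14; EF_D = 14+6 = 20
ES_E = max(EF_B=14, EF_C=25) = 25; EF_E = 25+13 = 38
ES_F = 20; EF_F = 20+9 = 29
ES_G = max(EF_B=14, EF_D=20) = 20; EF_G = 20+6 = 26
ES_H = max(EF_B=14, EF_E=38, EF_F=29, EF_G=26) = 38; EF_H = 38+6 = 44
Expected project duration μ = 44 weeks. Critical path: A → C → E → H.

Backward pass:
LF_H = 44; LS_H = 44−6 = 38
LF_G = LS_H = 38; LS_G = 38−6 = 32
LF_F = LS_H = 38; LS_F = 38−9 = 29
LF_E = LS_H = 38; LS_E = 38−13 = 25
LF_D = min(LS_F=29, LS_G=32) = 29; LS_D = 29−6 = 23
LF_C = LS_E = 25; LS_C = 25−13 = 12
LF_B = min(LS_D=23, LS_E=25, LS_G=32, LS_H=38) = 23; LS_B = 23−2 = 21
LF_A = min(LS_B=21, LS_C=12, LS_D=23) = 12; LS_A = 12−12 = 0
Slack_D = LS_D − ES_D = 23 − 14 = 9

9 weeks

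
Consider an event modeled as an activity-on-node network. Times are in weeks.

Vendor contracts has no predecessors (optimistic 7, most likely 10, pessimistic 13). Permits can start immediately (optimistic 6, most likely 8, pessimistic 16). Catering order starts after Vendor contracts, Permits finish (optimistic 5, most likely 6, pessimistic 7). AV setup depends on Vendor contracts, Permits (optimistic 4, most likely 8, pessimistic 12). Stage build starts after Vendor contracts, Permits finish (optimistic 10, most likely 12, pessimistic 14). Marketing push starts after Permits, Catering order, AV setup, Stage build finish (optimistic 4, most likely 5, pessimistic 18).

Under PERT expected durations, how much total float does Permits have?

1 weeks

te_Vendor contracts = (7 + 4·10 + 13)/6 = 60/6 = 10
te_Permits = (6 + 4·8 + 16)/6 = 54/6 = 9
te_Catering order = (5 + 4·6 + 7)/6 = 36/6 = 6
te_AV setup = (4 + 4·8 + 12)/6 = 48/6 = 8
te_Stage build = (10 + 4·12 + 14)/6 = 72/6 = 12
te_Marketing push = (4 + 4·5 + 18)/6 = 42/6 = 7

Forward pass:
ES_Vendor contracts = 0; EF_Vendor contracts = 10
ES_Permits = 0; EF_Permits = 9
ES_Catering order = max(EF_Vendor contracts=10, EF_Permits=9) = 10; EF_Catering order = 10+6 = 16
ES_AV setup = max(EF_Vendor contracts=10, EF_Permits=9) = 10; EF_AV setup = 10+8 = 18
ES_Stage build = max(EF_Vendor contracts=10, EF_Permits=9) = 10; EF_Stage build = 10+12 = 22
ES_Marketing push = max(EF_Permits=9, EF_Catering order=16, EF_AV setup=18, EF_Stage build=22) = 22; EF_Marketing push = 22+7 = 29
Expected project duration μ = 29 weeks. Critical path: Vendor contracts → Stage build → Marketing push.

Backward pass:
LF_Marketing push = 29; LS_Marketing push = 29−7 = 22
LF_Stage build = LS_Marketing push = 22; LS_Stage build = 22−12 = 10
LF_AV setup = LS_Marketing push = 22; LS_AV setup = 22−8 = 14
LF_Catering order = LS_Marketing push = 22; LS_Catering order = 22−6 = 16
LF_Permits = min(LS_Catering order=16, LS_AV setup=14, LS_Stage build=10, LS_Marketing push=22) = 10; LS_Permits = 10−9 = 1
LF_Vendor contracts = min(LS_Catering order=16, LS_AV setup=14, LS_Stage build=10) = 10; LS_Vendor contracts = 10−10 = 0
Slack_Permits = LS_Permits − ES_Permits = 1 − 0 = 1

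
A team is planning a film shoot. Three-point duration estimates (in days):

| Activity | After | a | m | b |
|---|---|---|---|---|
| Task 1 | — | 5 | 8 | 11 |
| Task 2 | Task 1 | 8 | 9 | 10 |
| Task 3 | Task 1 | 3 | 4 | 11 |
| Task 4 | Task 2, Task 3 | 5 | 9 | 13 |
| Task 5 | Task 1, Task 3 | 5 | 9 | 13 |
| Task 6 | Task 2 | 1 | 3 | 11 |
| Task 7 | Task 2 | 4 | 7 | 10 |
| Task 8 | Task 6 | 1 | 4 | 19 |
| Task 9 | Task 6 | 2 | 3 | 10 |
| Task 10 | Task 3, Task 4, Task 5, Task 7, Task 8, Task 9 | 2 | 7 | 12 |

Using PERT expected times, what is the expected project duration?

34 days

te_Task 1 = (5 + 4·8 + 11)/6 = 48/6 = 8
te_Task 2 = (8 + 4·9 + 10)/6 = 54/6 = 9
te_Task 3 = (3 + 4·4 + 11)/6 = 30/6 = 5
te_Task 4 = (5 + 4·9 + 13)/6 = 54/6 = 9
te_Task 5 = (5 + 4·9 + 13)/6 = 54/6 = 9
te_Task 6 = (1 + 4·3 + 11)/6 = 24/6 = 4
te_Task 7 = (4 + 4·7 + 10)/6 = 42/6 = 7
te_Task 8 = (1 + 4·4 + 19)/6 = 36/6 = 6
te_Task 9 = (2 + 4·3 + 10)/6 = 24/6 = 4
te_Task 10 = (2 + 4·7 + 12)/6 = 42/6 = 7

Forward pass:
ES_Task 1 = 0; EF_Task 1 = 8
ES_Task 2 = 8; EF_Task 2 = 8+9 = 17
ES_Task 3 = 8; EF_Task 3 = 8+5 = 13
ES_Task 4 = max(EF_Task 2=17, EF_Task 3=13) = 17; EF_Task 4 = 17+9 = 26
ES_Task 5 = max(EF_Task 1=8, EF_Task 3=13) = 13; EF_Task 5 = 13+9 = 22
ES_Task 6 = 17; EF_Task 6 = 17+4 = 21
ES_Task 7 = 17; EF_Task 7 = 17+7 = 24
ES_Task 8 = 21; EF_Task 8 = 21+6 = 27
ES_Task 9 = 21; EF_Task 9 = 21+4 = 25
ES_Task 10 = max(EF_Task 3=13, EF_Task 4=26, EF_Task 5=22, EF_Task 7=24, EF_Task 8=27, EF_Task 9=25) = 27; EF_Task 10 = 27+7 = 34
Expected project duration μ = 34 days. Critical path: Task 1 → Task 2 → Task 6 → Task 8 → Task 10.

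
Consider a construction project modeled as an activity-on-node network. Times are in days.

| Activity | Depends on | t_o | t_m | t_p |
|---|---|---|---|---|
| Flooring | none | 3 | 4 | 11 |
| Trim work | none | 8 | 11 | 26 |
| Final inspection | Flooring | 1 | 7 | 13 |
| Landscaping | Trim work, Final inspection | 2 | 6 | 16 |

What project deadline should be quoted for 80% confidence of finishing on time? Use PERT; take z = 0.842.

23.2 days

te_Flooring = (3 + 4·4 + 11)/6 = 30/6 = 5; σ²_Flooring = ((11−3)/6)² = 1.778
te_Trim work = (8 + 4·11 + 26)/6 = 78/6 = 13; σ²_Trim work = ((26−8)/6)² = 9.000
te_Final inspection = (1 + 4·7 + 13)/6 = 42/6 = 7; σ²_Final inspection = ((13−1)/6)² = 4.000
te_Landscaping = (2 + 4·6 + 16)/6 = 42/6 = 7; σ²_Landscaping = ((16−2)/6)² = 5.444

Forward pass:
ES_Flooring = 0; EF_Flooring = 5
ES_Trim work = 0; EF_Trim work = 13
ES_Final inspection = 5; EF_Final inspection = 5+7 = 12
ES_Landscaping = max(EF_Trim work=13, EF_Final inspection=12) = 13; EF_Landscaping = 13+7 = 20
Expected project duration μ = 20 days. Critical path: Trim work → Landscaping.

Variance along critical path = 9.000 + 5.444 = 14.444; σ = 3.801 days.
D = μ + z·σ = 20 + 0.842·3.801 = 23.2 days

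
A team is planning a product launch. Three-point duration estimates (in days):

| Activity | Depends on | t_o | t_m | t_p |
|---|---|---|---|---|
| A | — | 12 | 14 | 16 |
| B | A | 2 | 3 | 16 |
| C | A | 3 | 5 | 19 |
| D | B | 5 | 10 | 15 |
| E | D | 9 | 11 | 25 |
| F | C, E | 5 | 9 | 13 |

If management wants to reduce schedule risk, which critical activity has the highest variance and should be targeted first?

te_A = (12 + 4·14 + 16)/6 = 84/6 = 14; σ²_A = ((16−12)/6)² = 0.444
te_B = (2 + 4·3 + 16)/6 = 30/6 = 5; σ²_B = ((16−2)/6)² = 5.444
te_C = (3 + 4·5 + 19)/6 = 42/6 = 7; σ²_C = ((19−3)/6)² = 7.111
te_D = (5 + 4·10 + 15)/6 = 60/6 = 10; σ²_D = ((15−5)/6)² = 2.778
te_E = (9 + 4·11 + 25)/6 = 78/6 = 13; σ²_E = ((25−9)/6)² = 7.111
te_F = (5 + 4·9 + 13)/6 = 54/6 = 9; σ²_F = ((13−5)/6)² = 1.778

Forward pass:
ES_A = 0; EF_A = 14
ES_B = 14; EF_B = 14+5 = 19
ES_C = 14; EF_C = 14+7 = 21
ES_D = 19; EF_D = 19+10 = 29
ES_E = 29; EF_E = 29+13 = 42
ES_F = max(EF_C=21, EF_E=42) = 42; EF_F = 42+9 = 51
Expected project duration μ = 51 days. Critical path: A → B → D → E → F.

Variances on critical path: σ²_A=0.444, σ²_B=5.444, σ²_D=2.778, σ²_E=7.111, σ²_F=1.778.
Largest is σ²_E = 7.111.

E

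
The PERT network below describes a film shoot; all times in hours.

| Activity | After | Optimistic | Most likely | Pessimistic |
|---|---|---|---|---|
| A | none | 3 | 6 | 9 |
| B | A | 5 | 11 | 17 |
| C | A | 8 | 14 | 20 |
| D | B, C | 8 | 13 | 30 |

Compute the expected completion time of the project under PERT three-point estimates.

te_A = (3 + 4·6 + 9)/6 = 36/6 = 6
te_B = (5 + 4·11 + 17)/6 = 66/6 = 11
te_C = (8 + 4·14 + 20)/6 = 84/6 = 14
te_D = (8 + 4·13 + 30)/6 = 90/6 = 15

Forward pass:
ES_A = 0; EF_A = 6
ES_B = 6; EF_B = 6+11 = 17
ES_C = 6; EF_C = 6+14 = 20
ES_D = max(EF_B=17, EF_C=20) = 20; EF_D = 20+15 = 35
Expected project duration μ = 35 hours. Critical path: A → C → D.

35 hours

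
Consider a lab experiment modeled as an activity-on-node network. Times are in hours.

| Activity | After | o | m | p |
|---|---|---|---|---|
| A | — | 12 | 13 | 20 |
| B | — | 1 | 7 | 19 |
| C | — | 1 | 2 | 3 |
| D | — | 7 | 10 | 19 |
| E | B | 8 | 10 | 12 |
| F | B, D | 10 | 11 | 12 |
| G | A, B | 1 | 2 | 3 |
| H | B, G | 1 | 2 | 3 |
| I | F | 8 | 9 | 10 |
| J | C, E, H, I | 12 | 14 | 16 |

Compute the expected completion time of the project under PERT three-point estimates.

45 hours

te_A = (12 + 4·13 + 20)/6 = 84/6 = 14
te_B = (1 + 4·7 + 19)/6 = 48/6 = 8
te_C = (1 + 4·2 + 3)/6 = 12/6 = 2
te_D = (7 + 4·10 + 19)/6 = 66/6 = 11
te_E = (8 + 4·10 + 12)/6 = 60/6 = 10
te_F = (10 + 4·11 + 12)/6 = 66/6 = 11
te_G = (1 + 4·2 + 3)/6 = 12/6 = 2
te_H = (1 + 4·2 + 3)/6 = 12/6 = 2
te_I = (8 + 4·9 + 10)/6 = 54/6 = 9
te_J = (12 + 4·14 + 16)/6 = 84/6 = 14

Forward pass:
ES_A = 0; EF_A = 14
ES_B = 0; EF_B = 8
ES_C = 0; EF_C = 2
ES_D = 0; EF_D = 11
ES_E = 8; EF_E = 8+10 = 18
ES_F = max(EF_B=8, EF_D=11) = 11; EF_F = 11+11 = 22
ES_G = max(EF_A=14, EF_B=8) = 14; EF_G = 14+2 = 16
ES_H = max(EF_B=8, EF_G=16) = 16; EF_H = 16+2 = 18
ES_I = 22; EF_I = 22+9 = 31
ES_J = max(EF_C=2, EF_E=18, EF_H=18, EF_I=31) = 31; EF_J = 31+14 = 45
Expected project duration μ = 45 hours. Critical path: D → F → I → J.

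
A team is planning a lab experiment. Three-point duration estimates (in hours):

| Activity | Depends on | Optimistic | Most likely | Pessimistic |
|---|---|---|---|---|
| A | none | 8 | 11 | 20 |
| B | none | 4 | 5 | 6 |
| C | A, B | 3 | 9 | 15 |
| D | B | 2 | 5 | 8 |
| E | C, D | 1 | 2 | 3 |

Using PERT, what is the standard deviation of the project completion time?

te_A = (8 + 4·11 + 20)/6 = 72/6 = 12; σ²_A = ((20−8)/6)² = 4.000
te_B = (4 + 4·5 + 6)/6 = 30/6 = 5; σ²_B = ((6−4)/6)² = 0.111
te_C = (3 + 4·9 + 15)/6 = 54/6 = 9; σ²_C = ((15−3)/6)² = 4.000
te_D = (2 + 4·5 + 8)/6 = 30/6 = 5; σ²_D = ((8−2)/6)² = 1.000
te_E = (1 + 4·2 + 3)/6 = 12/6 = 2; σ²_E = ((3−1)/6)² = 0.111

Forward pass:
ES_A = 0; EF_A = 12
ES_B = 0; EF_B = 5
ES_C = max(EF_A=12, EF_B=5) = 12; EF_C = 12+9 = 21
ES_D = 5; EF_D = 5+5 = 10
ES_E = max(EF_C=21, EF_D=10) = 21; EF_E = 21+2 = 23
Expected project duration μ = 23 hours. Critical path: A → C → E.

Variance along critical path = 4.000 + 4.000 + 0.111 = 8.111
σ = √8.111 = 2.848 hours

2.85 hours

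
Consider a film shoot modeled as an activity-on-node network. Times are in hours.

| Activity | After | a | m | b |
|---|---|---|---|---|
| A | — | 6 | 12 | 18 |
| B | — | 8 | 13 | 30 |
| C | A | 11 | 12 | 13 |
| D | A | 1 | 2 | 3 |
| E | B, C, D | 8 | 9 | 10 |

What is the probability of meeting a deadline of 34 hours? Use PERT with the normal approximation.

te_A = (6 + 4·12 + 18)/6 = 72/6 = 12; σ²_A = ((18−6)/6)² = 4.000
te_B = (8 + 4·13 + 30)/6 = 90/6 = 15; σ²_B = ((30−8)/6)² = 13.444
te_C = (11 + 4·12 + 13)/6 = 72/6 = 12; σ²_C = ((13−11)/6)² = 0.111
te_D = (1 + 4·2 + 3)/6 = 12/6 = 2; σ²_D = ((3−1)/6)² = 0.111
te_E = (8 + 4·9 + 10)/6 = 54/6 = 9; σ²_E = ((10−8)/6)² = 0.111

Forward pass:
ES_A = 0; EF_A = 12
ES_B = 0; EF_B = 15
ES_C = 12; EF_C = 12+12 = 24
ES_D = 12; EF_D = 12+2 = 14
ES_E = max(EF_B=15, EF_C=24, EF_D=14) = 24; EF_E = 24+9 = 33
Expected project duration μ = 33 hours. Critical path: A → C → E.

Variance along critical path = 4.000 + 0.111 + 0.111 = 4.222; σ = √4.222 = 2.055 hours.
Z = (34 − 33) / 2.055 = 0.487
P(T ≤ 34) = Φ(0.487) ≈ 0.687

0.687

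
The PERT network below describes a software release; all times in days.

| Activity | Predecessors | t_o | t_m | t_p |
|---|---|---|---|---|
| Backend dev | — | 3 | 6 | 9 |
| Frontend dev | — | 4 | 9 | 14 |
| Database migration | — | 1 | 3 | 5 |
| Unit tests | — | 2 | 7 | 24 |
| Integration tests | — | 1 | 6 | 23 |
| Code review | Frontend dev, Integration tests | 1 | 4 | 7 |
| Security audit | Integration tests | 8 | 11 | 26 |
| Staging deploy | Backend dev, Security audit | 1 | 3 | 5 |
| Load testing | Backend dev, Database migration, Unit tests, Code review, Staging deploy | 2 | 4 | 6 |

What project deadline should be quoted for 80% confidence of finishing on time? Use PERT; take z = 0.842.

te_Backend dev = (3 + 4·6 + 9)/6 = 36/6 = 6; σ²_Backend dev = ((9−3)/6)² = 1.000
te_Frontend dev = (4 + 4·9 + 14)/6 = 54/6 = 9; σ²_Frontend dev = ((14−4)/6)² = 2.778
te_Database migration = (1 + 4·3 + 5)/6 = 18/6 = 3; σ²_Database migration = ((5−1)/6)² = 0.444
te_Unit tests = (2 + 4·7 + 24)/6 = 54/6 = 9; σ²_Unit tests = ((24−2)/6)² = 13.444
te_Integration tests = (1 + 4·6 + 23)/6 = 48/6 = 8; σ²_Integration tests = ((23−1)/6)² = 13.444
te_Code review = (1 + 4·4 + 7)/6 = 24/6 = 4; σ²_Code review = ((7−1)/6)² = 1.000
te_Security audit = (8 + 4·11 + 26)/6 = 78/6 = 13; σ²_Security audit = ((26−8)/6)² = 9.000
te_Staging deploy = (1 + 4·3 + 5)/6 = 18/6 = 3; σ²_Staging deploy = ((5−1)/6)² = 0.444
te_Load testing = (2 + 4·4 + 6)/6 = 24/6 = 4; σ²_Load testing = ((6−2)/6)² = 0.444

Forward pass:
ES_Backend dev = 0; EF_Backend dev = 6
ES_Frontend dev = 0; EF_Frontend dev = 9
ES_Database migration = 0; EF_Database migration = 3
ES_Unit tests = 0; EF_Unit tests = 9
ES_Integration tests = 0; EF_Integration tests = 8
ES_Code review = max(EF_Frontend dev=9, EF_Integration tests=8) = 9; EF_Code review = 9+4 = 13
ES_Security audit = 8; EF_Security audit = 8+13 = 21
ES_Staging deploy = max(EF_Backend dev=6, EF_Security audit=21) = 21; EF_Staging deploy = 21+3 = 24
ES_Load testing = max(EF_Backend dev=6, EF_Database migration=3, EF_Unit tests=9, EF_Code review=13, EF_Staging deploy=24) = 24; EF_Load testing = 24+4 = 28
Expected project duration μ = 28 days. Critical path: Integration tests → Security audit → Staging deploy → Load testing.

Variance along critical path = 13.444 + 9.000 + 0.444 + 0.444 = 23.333; σ = 4.830 days.
D = μ + z·σ = 28 + 0.842·4.830 = 32.1 days

32.1 days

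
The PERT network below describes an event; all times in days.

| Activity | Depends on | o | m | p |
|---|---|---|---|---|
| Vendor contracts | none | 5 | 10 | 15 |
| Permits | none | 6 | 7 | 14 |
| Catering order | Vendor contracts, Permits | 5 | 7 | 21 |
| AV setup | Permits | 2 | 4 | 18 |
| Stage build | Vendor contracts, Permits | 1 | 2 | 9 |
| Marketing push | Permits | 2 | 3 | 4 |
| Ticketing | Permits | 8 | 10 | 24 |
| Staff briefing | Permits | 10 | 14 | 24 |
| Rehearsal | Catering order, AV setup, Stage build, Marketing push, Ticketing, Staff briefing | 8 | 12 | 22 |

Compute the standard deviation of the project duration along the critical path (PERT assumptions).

3.56 days

te_Vendor contracts = (5 + 4·10 + 15)/6 = 60/6 = 10; σ²_Vendor contracts = ((15−5)/6)² = 2.778
te_Permits = (6 + 4·7 + 14)/6 = 48/6 = 8; σ²_Permits = ((14−6)/6)² = 1.778
te_Catering order = (5 + 4·7 + 21)/6 = 54/6 = 9; σ²_Catering order = ((21−5)/6)² = 7.111
te_AV setup = (2 + 4·4 + 18)/6 = 36/6 = 6; σ²_AV setup = ((18−2)/6)² = 7.111
te_Stage build = (1 + 4·2 + 9)/6 = 18/6 = 3; σ²_Stage build = ((9−1)/6)² = 1.778
te_Marketing push = (2 + 4·3 + 4)/6 = 18/6 = 3; σ²_Marketing push = ((4−2)/6)² = 0.111
te_Ticketing = (8 + 4·10 + 24)/6 = 72/6 = 12; σ²_Ticketing = ((24−8)/6)² = 7.111
te_Staff briefing = (10 + 4·14 + 24)/6 = 90/6 = 15; σ²_Staff briefing = ((24−10)/6)² = 5.444
te_Rehearsal = (8 + 4·12 + 22)/6 = 78/6 = 13; σ²_Rehearsal = ((22−8)/6)² = 5.444

Forward pass:
ES_Vendor contracts = 0; EF_Vendor contracts = 10
ES_Permits = 0; EF_Permits = 8
ES_Catering order = max(EF_Vendor contracts=10, EF_Permits=8) = 10; EF_Catering order = 10+9 = 19
ES_AV setup = 8; EF_AV setup = 8+6 = 14
ES_Stage build = max(EF_Vendor contracts=10, EF_Permits=8) = 10; EF_Stage build = 10+3 = 13
ES_Marketing push = 8; EF_Marketing push = 8+3 = 11
ES_Ticketing = 8; EF_Ticketing = 8+12 = 20
ES_Staff briefing = 8; EF_Staff briefing = 8+15 = 23
ES_Rehearsal = max(EF_Catering order=19, EF_AV setup=14, EF_Stage build=13, EF_Marketing push=11, EF_Ticketing=20, EF_Staff briefing=23) = 23; EF_Rehearsal = 23+13 = 36
Expected project duration μ = 36 days. Critical path: Permits → Staff briefing → Rehearsal.

Variance along critical path = 1.778 + 5.444 + 5.444 = 12.667
σ = √12.667 = 3.559 days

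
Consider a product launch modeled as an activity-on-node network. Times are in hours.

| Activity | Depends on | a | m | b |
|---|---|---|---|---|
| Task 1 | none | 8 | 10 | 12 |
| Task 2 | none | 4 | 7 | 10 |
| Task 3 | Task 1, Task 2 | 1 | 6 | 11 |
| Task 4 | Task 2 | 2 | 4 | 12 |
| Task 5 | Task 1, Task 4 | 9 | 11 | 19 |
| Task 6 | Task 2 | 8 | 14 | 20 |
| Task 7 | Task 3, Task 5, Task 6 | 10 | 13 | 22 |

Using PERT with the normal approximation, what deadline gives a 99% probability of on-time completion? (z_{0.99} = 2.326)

45.6 hours

te_Task 1 = (8 + 4·10 + 12)/6 = 60/6 = 10; σ²_Task 1 = ((12−8)/6)² = 0.444
te_Task 2 = (4 + 4·7 + 10)/6 = 42/6 = 7; σ²_Task 2 = ((10−4)/6)² = 1.000
te_Task 3 = (1 + 4·6 + 11)/6 = 36/6 = 6; σ²_Task 3 = ((11−1)/6)² = 2.778
te_Task 4 = (2 + 4·4 + 12)/6 = 30/6 = 5; σ²_Task 4 = ((12−2)/6)² = 2.778
te_Task 5 = (9 + 4·11 + 19)/6 = 72/6 = 12; σ²_Task 5 = ((19−9)/6)² = 2.778
te_Task 6 = (8 + 4·14 + 20)/6 = 84/6 = 14; σ²_Task 6 = ((20−8)/6)² = 4.000
te_Task 7 = (10 + 4·13 + 22)/6 = 84/6 = 14; σ²_Task 7 = ((22−10)/6)² = 4.000

Forward pass:
ES_Task 1 = 0; EF_Task 1 = 10
ES_Task 2 = 0; EF_Task 2 = 7
ES_Task 3 = max(EF_Task 1=10, EF_Task 2=7) = 10; EF_Task 3 = 10+6 = 16
ES_Task 4 = 7; EF_Task 4 = 7+5 = 12
ES_Task 5 = max(EF_Task 1=10, EF_Task 4=12) = 12; EF_Task 5 = 12+12 = 24
ES_Task 6 = 7; EF_Task 6 = 7+14 = 21
ES_Task 7 = max(EF_Task 3=16, EF_Task 5=24, EF_Task 6=21) = 24; EF_Task 7 = 24+14 = 38
Expected project duration μ = 38 hours. Critical path: Task 2 → Task 4 → Task 5 → Task 7.

Variance along critical path = 1.000 + 2.778 + 2.778 + 4.000 = 10.556; σ = 3.249 hours.
D = μ + z·σ = 38 + 2.326·3.249 = 45.6 hours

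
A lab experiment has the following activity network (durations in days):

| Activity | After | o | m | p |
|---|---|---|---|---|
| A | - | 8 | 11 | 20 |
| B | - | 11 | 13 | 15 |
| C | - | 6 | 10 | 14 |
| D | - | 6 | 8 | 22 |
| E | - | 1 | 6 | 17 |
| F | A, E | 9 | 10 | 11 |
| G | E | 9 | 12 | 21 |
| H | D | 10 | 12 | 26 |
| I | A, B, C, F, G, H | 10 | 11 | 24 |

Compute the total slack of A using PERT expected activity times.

te_A = (8 + 4·11 + 20)/6 = 72/6 = 12
te_B = (11 + 4·13 + 15)/6 = 78/6 = 13
te_C = (6 + 4·10 + 14)/6 = 60/6 = 10
te_D = (6 + 4·8 + 22)/6 = 60/6 = 10
te_E = (1 + 4·6 + 17)/6 = 42/6 = 7
te_F = (9 + 4·10 + 11)/6 = 60/6 = 10
te_G = (9 + 4·12 + 21)/6 = 78/6 = 13
te_H = (10 + 4·12 + 26)/6 = 84/6 = 14
te_I = (10 + 4·11 + 24)/6 = 78/6 = 13

Forward pass:
ES_A = 0; EF_A = 12
ES_B = 0; EF_B = 13
ES_C = 0; EF_C = 10
ES_D = 0; EF_D = 10
ES_E = 0; EF_E = 7
ES_F = max(EF_A=12, EF_E=7) = 12; EF_F = 12+10 = 22
ES_G = 7; EF_G = 7+13 = 20
ES_H = 10; EF_H = 10+14 = 24
ES_I = max(EF_A=12, EF_B=13, EF_C=10, EF_F=22, EF_G=20, EF_H=24) = 24; EF_I = 24+13 = 37
Expected project duration μ = 37 days. Critical path: D → H → I.

Backward pass:
LF_I = 37; LS_I = 37−13 = 24
LF_H = LS_I = 24; LS_H = 24−14 = 10
LF_G = LS_I = 24; LS_G = 24−13 = 11
LF_F = LS_I = 24; LS_F = 24−10 = 14
LF_E = min(LS_F=14, LS_G=11) = 11; LS_E = 11−7 = 4
LF_D = LS_H = 10; LS_D = 10−10 = 0
LF_C = LS_I = 24; LS_C = 24−10 = 14
LF_B = LS_I = 24; LS_B = 24−13 = 11
LF_A = min(LS_F=14, LS_I=24) = 14; LS_A = 14−12 = 2
Slack_A = LS_A − ES_A = 2 − 0 = 2

2 days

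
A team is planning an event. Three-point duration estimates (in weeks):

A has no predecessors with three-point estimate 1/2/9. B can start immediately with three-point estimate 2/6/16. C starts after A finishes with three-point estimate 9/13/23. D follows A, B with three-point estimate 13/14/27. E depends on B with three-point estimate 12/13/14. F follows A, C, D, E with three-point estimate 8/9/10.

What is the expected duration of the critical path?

32 weeks

te_A = (1 + 4·2 + 9)/6 = 18/6 = 3
te_B = (2 + 4·6 + 16)/6 = 42/6 = 7
te_C = (9 + 4·13 + 23)/6 = 84/6 = 14
te_D = (13 + 4·14 + 27)/6 = 96/6 = 16
te_E = (12 + 4·13 + 14)/6 = 78/6 = 13
te_F = (8 + 4·9 + 10)/6 = 54/6 = 9

Forward pass:
ES_A = 0; EF_A = 3
ES_B = 0; EF_B = 7
ES_C = 3; EF_C = 3+14 = 17
ES_D = max(EF_A=3, EF_B=7) = 7; EF_D = 7+16 = 23
ES_E = 7; EF_E = 7+13 = 20
ES_F = max(EF_A=3, EF_C=17, EF_D=23, EF_E=20) = 23; EF_F = 23+9 = 32
Expected project duration μ = 32 weeks. Critical path: B → D → F.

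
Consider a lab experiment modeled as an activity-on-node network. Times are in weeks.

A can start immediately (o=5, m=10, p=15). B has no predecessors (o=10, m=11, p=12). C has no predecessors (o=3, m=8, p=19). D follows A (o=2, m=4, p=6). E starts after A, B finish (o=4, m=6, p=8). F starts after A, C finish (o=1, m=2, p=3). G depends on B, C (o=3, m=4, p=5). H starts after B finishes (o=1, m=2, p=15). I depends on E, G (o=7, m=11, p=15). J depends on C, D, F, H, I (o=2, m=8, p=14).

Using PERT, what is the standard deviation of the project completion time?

te_A = (5 + 4·10 + 15)/6 = 60/6 = 10; σ²_A = ((15−5)/6)² = 2.778
te_B = (10 + 4·11 + 12)/6 = 66/6 = 11; σ²_B = ((12−10)/6)² = 0.111
te_C = (3 + 4·8 + 19)/6 = 54/6 = 9; σ²_C = ((19−3)/6)² = 7.111
te_D = (2 + 4·4 + 6)/6 = 24/6 = 4; σ²_D = ((6−2)/6)² = 0.444
te_E = (4 + 4·6 + 8)/6 = 36/6 = 6; σ²_E = ((8−4)/6)² = 0.444
te_F = (1 + 4·2 + 3)/6 = 12/6 = 2; σ²_F = ((3−1)/6)² = 0.111
te_G = (3 + 4·4 + 5)/6 = 24/6 = 4; σ²_G = ((5−3)/6)² = 0.111
te_H = (1 + 4·2 + 15)/6 = 24/6 = 4; σ²_H = ((15−1)/6)² = 5.444
te_I = (7 + 4·11 + 15)/6 = 66/6 = 11; σ²_I = ((15−7)/6)² = 1.778
te_J = (2 + 4·8 + 14)/6 = 48/6 = 8; σ²_J = ((14−2)/6)² = 4.000

Forward pass:
ES_A = 0; EF_A = 10
ES_B = 0; EF_B = 11
ES_C = 0; EF_C = 9
ES_D = 10; EF_D = 10+4 = 14
ES_E = max(EF_A=10, EF_B=11) = 11; EF_E = 11+6 = 17
ES_F = max(EF_A=10, EF_C=9) = 10; EF_F = 10+2 = 12
ES_G = max(EF_B=11, EF_C=9) = 11; EF_G = 11+4 = 15
ES_H = 11; EF_H = 11+4 = 15
ES_I = max(EF_E=17, EF_G=15) = 17; EF_I = 17+11 = 28
ES_J = max(EF_C=9, EF_D=14, EF_F=12, EF_H=15, EF_I=28) = 28; EF_J = 28+8 = 36
Expected project duration μ = 36 weeks. Critical path: B → E → I → J.

Variance along critical path = 0.111 + 0.444 + 1.778 + 4.000 = 6.333
σ = √6.333 = 2.517 weeks

2.52 weeks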